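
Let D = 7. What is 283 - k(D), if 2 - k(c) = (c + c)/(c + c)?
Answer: 282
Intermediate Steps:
k(c) = 1 (k(c) = 2 - (c + c)/(c + c) = 2 - 2*c/(2*c) = 2 - 2*c*1/(2*c) = 2 - 1*1 = 2 - 1 = 1)
283 - k(D) = 283 - 1*1 = 283 - 1 = 282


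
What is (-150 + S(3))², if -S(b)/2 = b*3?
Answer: 28224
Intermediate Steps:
S(b) = -6*b (S(b) = -2*b*3 = -6*b)
(-150 + S(3))² = (-150 - 6*3)² = (-150 - 18)² = (-168)² = 28224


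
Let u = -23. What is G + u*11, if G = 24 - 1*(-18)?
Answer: -211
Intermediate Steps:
G = 42 (G = 24 + 18 = 42)
G + u*11 = 42 - 23*11 = 42 - 253 = -211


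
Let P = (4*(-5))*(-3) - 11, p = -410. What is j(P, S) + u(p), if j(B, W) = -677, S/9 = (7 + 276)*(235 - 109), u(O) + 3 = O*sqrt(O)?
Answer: -680 - 410*I*sqrt(410) ≈ -680.0 - 8301.9*I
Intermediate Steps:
u(O) = -3 + O**(3/2) (u(O) = -3 + O*sqrt(O) = -3 + O**(3/2))
S = 320922 (S = 9*((7 + 276)*(235 - 109)) = 9*(283*126) = 9*35658 = 320922)
P = 49 (P = -20*(-3) - 11 = 60 - 11 = 49)
j(P, S) + u(p) = -677 + (-3 + (-410)**(3/2)) = -677 + (-3 - 410*I*sqrt(410)) = -680 - 410*I*sqrt(410)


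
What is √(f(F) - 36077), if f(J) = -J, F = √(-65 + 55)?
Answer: √(-36077 - I*√10) ≈ 0.0083 - 189.94*I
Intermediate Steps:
F = I*√10 (F = √(-10) = I*√10 ≈ 3.1623*I)
√(f(F) - 36077) = √(-I*√10 - 36077) = √(-36077 - I*√10)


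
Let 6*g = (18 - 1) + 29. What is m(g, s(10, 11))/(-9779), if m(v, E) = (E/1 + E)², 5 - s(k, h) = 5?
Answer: 0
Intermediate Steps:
g = 23/3 (g = ((18 - 1) + 29)/6 = (17 + 29)/6 = (⅙)*46 = 23/3 ≈ 7.6667)
s(k, h) = 0 (s(k, h) = 5 - 1*5 = 5 - 5 = 0)
m(v, E) = 4*E² (m(v, E) = (E*1 + E)² = (E + E)² = (2*E)² = 4*E²)
m(g, s(10, 11))/(-9779) = (4*0²)/(-9779) = (4*0)*(-1/9779) = 0*(-1/9779) = 0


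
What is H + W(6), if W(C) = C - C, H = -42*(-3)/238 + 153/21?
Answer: 930/119 ≈ 7.8151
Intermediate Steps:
H = 930/119 (H = 126*(1/238) + 153*(1/21) = 9/17 + 51/7 = 930/119 ≈ 7.8151)
W(C) = 0
H + W(6) = 930/119 + 0 = 930/119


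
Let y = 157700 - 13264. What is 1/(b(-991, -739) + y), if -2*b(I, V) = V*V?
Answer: -2/257249 ≈ -7.7746e-6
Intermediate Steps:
b(I, V) = -V²/2 (b(I, V) = -V*V/2 = -V²/2)
y = 144436
1/(b(-991, -739) + y) = 1/(-½*(-739)² + 144436) = 1/(-½*546121 + 144436) = 1/(-546121/2 + 144436) = 1/(-257249/2) = -2/257249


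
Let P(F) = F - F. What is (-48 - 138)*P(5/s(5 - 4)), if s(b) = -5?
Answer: 0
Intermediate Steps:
P(F) = 0
(-48 - 138)*P(5/s(5 - 4)) = (-48 - 138)*0 = -186*0 = 0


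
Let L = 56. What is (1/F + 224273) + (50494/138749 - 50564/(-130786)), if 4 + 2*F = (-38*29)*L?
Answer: 62792437780931281061/279981217770306 ≈ 2.2427e+5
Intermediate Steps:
F = -30858 (F = -2 + (-38*29*56)/2 = -2 + (-1102*56)/2 = -2 + (½)*(-61712) = -2 - 30856 = -30858)
(1/F + 224273) + (50494/138749 - 50564/(-130786)) = (1/(-30858) + 224273) + (50494/138749 - 50564/(-130786)) = (-1/30858 + 224273) + (50494*(1/138749) - 50564*(-1/130786)) = 6920616233/30858 + (50494/138749 + 25282/65393) = 6920616233/30858 + 6809806360/9073213357 = 62792437780931281061/279981217770306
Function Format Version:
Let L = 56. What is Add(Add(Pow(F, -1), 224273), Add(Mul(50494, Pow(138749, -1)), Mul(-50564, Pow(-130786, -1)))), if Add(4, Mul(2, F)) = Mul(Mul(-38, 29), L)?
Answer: Rational(62792437780931281061, 279981217770306) ≈ 2.2427e+5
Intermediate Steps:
F = -30858 (F = Add(-2, Mul(Rational(1, 2), Mul(Mul(-38, 29), 56))) = Add(-2, Mul(Rational(1, 2), Mul(-1102, 56))) = Add(-2, Mul(Rational(1, 2), -61712)) = Add(-2, -30856) = -30858)
Add(Add(Pow(F, -1), 224273), Add(Mul(50494, Pow(138749, -1)), Mul(-50564, Pow(-130786, -1)))) = Add(Add(Pow(-30858, -1), 224273), Add(Mul(50494, Pow(138749, -1)), Mul(-50564, Pow(-130786, -1)))) = Add(Add(Rational(-1, 30858), 224273), Add(Mul(50494, Rational(1, 138749)), Mul(-50564, Rational(-1, 130786)))) = Add(Rational(6920616233, 30858), Add(Rational(50494, 138749), Rational(25282, 65393))) = Add(Rational(6920616233, 30858), Rational(6809806360, 9073213357)) = Rational(62792437780931281061, 279981217770306)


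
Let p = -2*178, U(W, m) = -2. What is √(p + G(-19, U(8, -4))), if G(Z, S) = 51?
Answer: I*√305 ≈ 17.464*I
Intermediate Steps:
p = -356
√(p + G(-19, U(8, -4))) = √(-356 + 51) = √(-305) = I*√305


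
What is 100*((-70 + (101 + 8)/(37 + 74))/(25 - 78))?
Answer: 766100/5883 ≈ 130.22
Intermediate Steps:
100*((-70 + (101 + 8)/(37 + 74))/(25 - 78)) = 100*((-70 + 109/111)/(-53)) = 100*((-70 + 109*(1/111))*(-1/53)) = 100*((-70 + 109/111)*(-1/53)) = 100*(-7661/111*(-1/53)) = 100*(7661/5883) = 766100/5883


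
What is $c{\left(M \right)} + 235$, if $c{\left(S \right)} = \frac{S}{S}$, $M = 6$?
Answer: $236$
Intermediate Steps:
$c{\left(S \right)} = 1$
$c{\left(M \right)} + 235 = 1 + 235 = 236$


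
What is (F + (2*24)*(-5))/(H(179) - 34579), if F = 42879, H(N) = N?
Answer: -42639/34400 ≈ -1.2395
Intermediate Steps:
(F + (2*24)*(-5))/(H(179) - 34579) = (42879 + (2*24)*(-5))/(179 - 34579) = (42879 + 48*(-5))/(-34400) = (42879 - 240)*(-1/34400) = 42639*(-1/34400) = -42639/34400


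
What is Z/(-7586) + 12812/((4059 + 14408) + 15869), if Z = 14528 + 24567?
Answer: -155646761/32559112 ≈ -4.7804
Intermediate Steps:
Z = 39095
Z/(-7586) + 12812/((4059 + 14408) + 15869) = 39095/(-7586) + 12812/((4059 + 14408) + 15869) = 39095*(-1/7586) + 12812/(18467 + 15869) = -39095/7586 + 12812/34336 = -39095/7586 + 12812*(1/34336) = -39095/7586 + 3203/8584 = -155646761/32559112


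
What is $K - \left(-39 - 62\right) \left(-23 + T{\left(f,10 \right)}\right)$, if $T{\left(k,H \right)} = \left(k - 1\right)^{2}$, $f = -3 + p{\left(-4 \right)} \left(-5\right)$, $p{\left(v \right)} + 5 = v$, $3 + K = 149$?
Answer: $167604$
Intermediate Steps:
$K = 146$ ($K = -3 + 149 = 146$)
$p{\left(v \right)} = -5 + v$
$f = 42$ ($f = -3 + \left(-5 - 4\right) \left(-5\right) = -3 - -45 = -3 + 45 = 42$)
$T{\left(k,H \right)} = \left(-1 + k\right)^{2}$
$K - \left(-39 - 62\right) \left(-23 + T{\left(f,10 \right)}\right) = 146 - \left(-39 - 62\right) \left(-23 + \left(-1 + 42\right)^{2}\right) = 146 - - 101 \left(-23 + 41^{2}\right) = 146 - - 101 \left(-23 + 1681\right) = 146 - \left(-101\right) 1658 = 146 - -167458 = 146 + 167458 = 167604$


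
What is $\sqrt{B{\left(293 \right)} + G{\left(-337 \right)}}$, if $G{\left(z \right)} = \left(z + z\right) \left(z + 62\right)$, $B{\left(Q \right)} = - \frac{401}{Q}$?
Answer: $\frac{\sqrt{15911994657}}{293} \approx 430.52$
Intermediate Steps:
$G{\left(z \right)} = 2 z \left(62 + z\right)$
$\sqrt{B{\left(293 \right)} + G{\left(-337 \right)}} = \sqrt{- \frac{401}{293} + 2 \left(-337\right) \left(62 - 337\right)} = \sqrt{\left(-401\right) \frac{1}{293} + 2 \left(-337\right) \left(-275\right)} = \sqrt{- \frac{401}{293} + 185350} = \sqrt{\frac{54307149}{293}} = \frac{\sqrt{15911994657}}{293}$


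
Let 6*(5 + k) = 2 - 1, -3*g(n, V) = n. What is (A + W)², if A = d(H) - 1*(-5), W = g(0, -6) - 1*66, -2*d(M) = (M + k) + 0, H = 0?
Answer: 494209/144 ≈ 3432.0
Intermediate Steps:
g(n, V) = -n/3
k = -29/6 (k = -5 + (2 - 1)/6 = -5 + (⅙)*1 = -5 + ⅙ = -29/6 ≈ -4.8333)
d(M) = 29/12 - M/2 (d(M) = -((M - 29/6) + 0)/2 = -((-29/6 + M) + 0)/2 = -(-29/6 + M)/2 = 29/12 - M/2)
W = -66 (W = -⅓*0 - 1*66 = 0 - 66 = -66)
A = 89/12 (A = (29/12 - ½*0) - 1*(-5) = (29/12 + 0) + 5 = 29/12 + 5 = 89/12 ≈ 7.4167)
(A + W)² = (89/12 - 66)² = (-703/12)² = 494209/144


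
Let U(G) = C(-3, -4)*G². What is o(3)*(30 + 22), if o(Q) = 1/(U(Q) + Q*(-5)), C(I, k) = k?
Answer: -52/51 ≈ -1.0196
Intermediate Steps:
U(G) = -4*G²
o(Q) = 1/(-5*Q - 4*Q²) (o(Q) = 1/(-4*Q² + Q*(-5)) = 1/(-4*Q² - 5*Q) = 1/(-5*Q - 4*Q²))
o(3)*(30 + 22) = (1/(3*(-5 - 4*3)))*(30 + 22) = (1/(3*(-5 - 12)))*52 = ((⅓)/(-17))*52 = ((⅓)*(-1/17))*52 = -1/51*52 = -52/51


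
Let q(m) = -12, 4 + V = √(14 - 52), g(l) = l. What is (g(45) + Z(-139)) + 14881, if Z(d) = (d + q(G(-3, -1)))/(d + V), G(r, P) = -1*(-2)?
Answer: 305810555/20487 + 151*I*√38/20487 ≈ 14927.0 + 0.045435*I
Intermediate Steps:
G(r, P) = 2
V = -4 + I*√38 (V = -4 + √(14 - 52) = -4 + √(-38) = -4 + I*√38 ≈ -4.0 + 6.1644*I)
Z(d) = (-12 + d)/(-4 + d + I*√38) (Z(d) = (d - 12)/(d + (-4 + I*√38)) = (-12 + d)/(-4 + d + I*√38))
(g(45) + Z(-139)) + 14881 = (45 + (-12 - 139)/(-4 - 139 + I*√38)) + 14881 = (45 - 151/(-143 + I*√38)) + 14881 = 14926 - 151/(-143 + I*√38)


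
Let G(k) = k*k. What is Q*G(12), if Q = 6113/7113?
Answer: 293424/2371 ≈ 123.76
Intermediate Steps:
G(k) = k**2
Q = 6113/7113 (Q = 6113*(1/7113) = 6113/7113 ≈ 0.85941)
Q*G(12) = (6113/7113)*12**2 = (6113/7113)*144 = 293424/2371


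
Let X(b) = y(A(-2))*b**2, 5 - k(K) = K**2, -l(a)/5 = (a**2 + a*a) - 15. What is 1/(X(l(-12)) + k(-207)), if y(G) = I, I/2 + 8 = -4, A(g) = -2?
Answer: -1/44760244 ≈ -2.2341e-8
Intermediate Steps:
I = -24 (I = -16 + 2*(-4) = -16 - 8 = -24)
y(G) = -24
l(a) = 75 - 10*a**2 (l(a) = -5*((a**2 + a*a) - 15) = -5*((a**2 + a**2) - 15) = -5*(2*a**2 - 15) = -5*(-15 + 2*a**2) = 75 - 10*a**2)
k(K) = 5 - K**2
X(b) = -24*b**2
1/(X(l(-12)) + k(-207)) = 1/(-24*(75 - 10*(-12)**2)**2 + (5 - 1*(-207)**2)) = 1/(-24*(75 - 10*144)**2 + (5 - 1*42849)) = 1/(-24*(75 - 1440)**2 + (5 - 42849)) = 1/(-24*(-1365)**2 - 42844) = 1/(-24*1863225 - 42844) = 1/(-44717400 - 42844) = 1/(-44760244) = -1/44760244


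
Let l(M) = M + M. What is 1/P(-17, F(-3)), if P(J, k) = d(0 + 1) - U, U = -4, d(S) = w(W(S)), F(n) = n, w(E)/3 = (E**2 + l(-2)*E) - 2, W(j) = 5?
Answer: 1/13 ≈ 0.076923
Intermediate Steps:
l(M) = 2*M
w(E) = -6 - 12*E + 3*E**2 (w(E) = 3*((E**2 + (2*(-2))*E) - 2) = 3*((E**2 - 4*E) - 2) = 3*(-2 + E**2 - 4*E) = -6 - 12*E + 3*E**2)
d(S) = 9 (d(S) = -6 - 12*5 + 3*5**2 = -6 - 60 + 3*25 = -6 - 60 + 75 = 9)
P(J, k) = 13 (P(J, k) = 9 - 1*(-4) = 9 + 4 = 13)
1/P(-17, F(-3)) = 1/13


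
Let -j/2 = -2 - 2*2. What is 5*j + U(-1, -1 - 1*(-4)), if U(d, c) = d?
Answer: 59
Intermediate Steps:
j = 12 (j = -2*(-2 - 2*2) = -2*(-2 - 4) = -2*(-6) = 12)
5*j + U(-1, -1 - 1*(-4)) = 5*12 - 1 = 60 - 1 = 59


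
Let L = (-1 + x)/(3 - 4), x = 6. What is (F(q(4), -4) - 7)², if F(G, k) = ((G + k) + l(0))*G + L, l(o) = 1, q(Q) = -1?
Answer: 64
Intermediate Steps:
L = -5 (L = (-1 + 6)/(3 - 4) = 5/(-1) = 5*(-1) = -5)
F(G, k) = -5 + G*(1 + G + k) (F(G, k) = ((G + k) + 1)*G - 5 = (1 + G + k)*G - 5 = G*(1 + G + k) - 5 = -5 + G*(1 + G + k))
(F(q(4), -4) - 7)² = ((-5 - 1 + (-1)² - 1*(-4)) - 7)² = ((-5 - 1 + 1 + 4) - 7)² = (-1 - 7)² = (-8)² = 64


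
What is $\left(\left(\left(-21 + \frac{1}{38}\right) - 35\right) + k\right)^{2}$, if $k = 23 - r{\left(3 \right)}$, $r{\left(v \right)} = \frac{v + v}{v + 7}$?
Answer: $\frac{40691641}{36100} \approx 1127.2$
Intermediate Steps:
$r{\left(v \right)} = \frac{2 v}{7 + v}$
$k = \frac{112}{5}$ ($k = 23 - 2 \cdot 3 \frac{1}{7 + 3} = 23 - 2 \cdot 3 \cdot \frac{1}{10} = 23 - \frac{3}{5} = \frac{112}{5} \approx 22.4$)
$\left(\left(\left(-21 + \frac{1}{38}\right) - 35\right) + k\right)^{2} = \left(\left(\left(-21 + \frac{1}{38}\right) - 35\right) + \frac{112}{5}\right)^{2} = \left(\left(- \frac{797}{38} - 35\right) + \frac{112}{5}\right)^{2} = \left(- \frac{2127}{38} + \frac{112}{5}\right)^{2} = \left(- \frac{6379}{190}\right)^{2} = \frac{40691641}{36100}$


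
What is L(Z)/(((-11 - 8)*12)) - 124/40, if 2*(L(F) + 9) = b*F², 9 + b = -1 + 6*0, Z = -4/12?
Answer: -7844/2565 ≈ -3.0581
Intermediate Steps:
Z = -⅓ (Z = -4*1/12 = -⅓ ≈ -0.33333)
b = -10 (b = -9 + (-1 + 6*0) = -9 + (-1 + 0) = -9 - 1 = -10)
L(F) = -9 - 5*F² (L(F) = -9 + (-10*F²)/2 = -9 - 5*F²)
L(Z)/(((-11 - 8)*12)) - 124/40 = (-9 - 5*(-⅓)²)/(((-11 - 8)*12)) - 124/40 = (-9 - 5*⅑)/((-19*12)) - 124*1/40 = (-9 - 5/9)/(-228) - 31/10 = -86/9*(-1/228) - 31/10 = 43/1026 - 31/10 = -7844/2565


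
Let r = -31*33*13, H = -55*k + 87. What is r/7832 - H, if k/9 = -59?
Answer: -20857113/712 ≈ -29294.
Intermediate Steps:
k = -531 (k = 9*(-59) = -531)
H = 29292 (H = -55*(-531) + 87 = 29205 + 87 = 29292)
r = -13299 (r = -1023*13 = -13299)
r/7832 - H = -13299/7832 - 1*29292 = -13299*1/7832 - 29292 = -1209/712 - 29292 = -20857113/712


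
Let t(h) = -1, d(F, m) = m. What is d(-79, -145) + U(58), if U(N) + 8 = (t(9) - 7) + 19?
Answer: -142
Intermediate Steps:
U(N) = 3 (U(N) = -8 + ((-1 - 7) + 19) = -8 + (-8 + 19) = -8 + 11 = 3)
d(-79, -145) + U(58) = -145 + 3 = -142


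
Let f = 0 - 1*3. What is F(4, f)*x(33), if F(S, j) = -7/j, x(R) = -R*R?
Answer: -2541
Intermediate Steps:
f = -3 (f = 0 - 3 = -3)
x(R) = -R²
F(4, f)*x(33) = (-7/(-3))*(-1*33²) = (-7*(-⅓))*(-1*1089) = (7/3)*(-1089) = -2541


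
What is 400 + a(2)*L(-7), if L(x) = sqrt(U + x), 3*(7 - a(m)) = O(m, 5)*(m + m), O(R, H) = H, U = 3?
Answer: 400 + 2*I/3 ≈ 400.0 + 0.66667*I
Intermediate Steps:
a(m) = 7 - 10*m/3 (a(m) = 7 - 5*(m + m)/3 = 7 - 5*2*m/3 = 7 - 10*m/3)
L(x) = sqrt(3 + x)
400 + a(2)*L(-7) = 400 + (7 - 10/3*2)*sqrt(3 - 7) = 400 + (7 - 20/3)*sqrt(-4) = 400 + (2*I)/3 = 400 + 2*I/3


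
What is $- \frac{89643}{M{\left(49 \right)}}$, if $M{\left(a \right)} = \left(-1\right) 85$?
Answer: $\frac{89643}{85} \approx 1054.6$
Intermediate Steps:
$M{\left(a \right)} = -85$
$- \frac{89643}{M{\left(49 \right)}} = - \frac{89643}{-85} = \left(-89643\right) \left(- \frac{1}{85}\right) = \frac{89643}{85}$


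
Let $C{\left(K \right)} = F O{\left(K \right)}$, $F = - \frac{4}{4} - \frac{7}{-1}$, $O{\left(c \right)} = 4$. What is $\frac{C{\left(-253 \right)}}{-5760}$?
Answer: $- \frac{1}{240} \approx -0.0041667$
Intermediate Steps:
$F = 6$ ($F = \left(-4\right) \frac{1}{4} - -7 = -1 + 7 = 6$)
$C{\left(K \right)} = 24$ ($C{\left(K \right)} = 6 \cdot 4 = 24$)
$\frac{C{\left(-253 \right)}}{-5760} = \frac{24}{-5760} = 24 \left(- \frac{1}{5760}\right) = - \frac{1}{240}$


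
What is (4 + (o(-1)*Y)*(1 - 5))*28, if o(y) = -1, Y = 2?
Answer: 336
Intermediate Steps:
(4 + (o(-1)*Y)*(1 - 5))*28 = (4 + (-1*2)*(1 - 5))*28 = (4 - 2*(-4))*28 = (4 + 8)*28 = 12*28 = 336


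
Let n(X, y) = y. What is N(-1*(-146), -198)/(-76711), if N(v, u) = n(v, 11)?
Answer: -11/76711 ≈ -0.00014340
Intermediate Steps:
N(v, u) = 11
N(-1*(-146), -198)/(-76711) = 11/(-76711) = 11*(-1/76711) = -11/76711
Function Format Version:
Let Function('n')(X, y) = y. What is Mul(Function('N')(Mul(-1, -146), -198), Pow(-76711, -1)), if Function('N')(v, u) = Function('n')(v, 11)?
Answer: Rational(-11, 76711) ≈ -0.00014340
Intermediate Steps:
Function('N')(v, u) = 11
Mul(Function('N')(Mul(-1, -146), -198), Pow(-76711, -1)) = Mul(11, Pow(-76711, -1)) = Mul(11, Rational(-1, 76711)) = Rational(-11, 76711)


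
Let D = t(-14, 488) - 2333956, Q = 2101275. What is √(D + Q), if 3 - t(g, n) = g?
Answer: 2*I*√58166 ≈ 482.35*I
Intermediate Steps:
t(g, n) = 3 - g
D = -2333939 (D = (3 - 1*(-14)) - 2333956 = (3 + 14) - 2333956 = 17 - 2333956 = -2333939)
√(D + Q) = √(-2333939 + 2101275) = √(-232664) = 2*I*√58166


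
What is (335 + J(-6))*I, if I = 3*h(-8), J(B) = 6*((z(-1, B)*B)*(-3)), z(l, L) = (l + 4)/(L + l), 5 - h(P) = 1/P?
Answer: 248583/56 ≈ 4439.0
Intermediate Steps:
h(P) = 5 - 1/P
z(l, L) = (4 + l)/(L + l)
J(B) = -54*B/(-1 + B) (J(B) = 6*((((4 - 1)/(B - 1))*B)*(-3)) = 6*(((3/(-1 + B))*B)*(-3)) = 6*((3*B/(-1 + B))*(-3)) = 6*(-9*B/(-1 + B)) = -54*B/(-1 + B))
I = 123/8 (I = 3*(5 - 1/(-8)) = 3*(5 - 1*(-1/8)) = 3*(5 + 1/8) = 3*(41/8) = 123/8 ≈ 15.375)
(335 + J(-6))*I = (335 - 54*(-6)/(-1 - 6))*(123/8) = (335 - 54*(-6)/(-7))*(123/8) = (335 - 54*(-6)*(-1/7))*(123/8) = (335 - 324/7)*(123/8) = (2021/7)*(123/8) = 248583/56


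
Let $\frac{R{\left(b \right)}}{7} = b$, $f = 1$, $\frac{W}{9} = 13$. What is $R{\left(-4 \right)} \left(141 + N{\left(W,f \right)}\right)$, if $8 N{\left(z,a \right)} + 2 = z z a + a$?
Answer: $-51856$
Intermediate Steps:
$W = 117$ ($W = 9 \cdot 13 = 117$)
$R{\left(b \right)} = 7 b$
$N{\left(z,a \right)} = - \frac{1}{4} + \frac{a}{8} + \frac{a z^{2}}{8}$ ($N{\left(z,a \right)} = - \frac{1}{4} + \frac{z z a + a}{8} = - \frac{1}{4} + \frac{z^{2} a + a}{8} = - \frac{1}{4} + \frac{a z^{2} + a}{8} = - \frac{1}{4} + \frac{a + a z^{2}}{8} = - \frac{1}{4} + \left(\frac{a}{8} + \frac{a z^{2}}{8}\right) = - \frac{1}{4} + \frac{a}{8} + \frac{a z^{2}}{8}$)
$R{\left(-4 \right)} \left(141 + N{\left(W,f \right)}\right) = 7 \left(-4\right) \left(141 + \left(- \frac{1}{4} + \frac{1}{8} \cdot 1 + \frac{1}{8} \cdot 1 \cdot 117^{2}\right)\right) = - 28 \left(141 + \left(- \frac{1}{4} + \frac{1}{8} + \frac{1}{8} \cdot 1 \cdot 13689\right)\right) = - 28 \left(141 + \left(- \frac{1}{4} + \frac{1}{8} + \frac{13689}{8}\right)\right) = - 28 \left(141 + 1711\right) = \left(-28\right) 1852 = -51856$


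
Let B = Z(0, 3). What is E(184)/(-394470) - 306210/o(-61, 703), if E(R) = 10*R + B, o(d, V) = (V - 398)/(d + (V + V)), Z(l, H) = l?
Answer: -3249268730254/2406267 ≈ -1.3503e+6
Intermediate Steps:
o(d, V) = (-398 + V)/(d + 2*V)
B = 0
E(R) = 10*R (E(R) = 10*R + 0 = 10*R)
E(184)/(-394470) - 306210/o(-61, 703) = (10*184)/(-394470) - 306210*(-61 + 2*703)/(-398 + 703) = 1840*(-1/394470) - 306210/(305/(-61 + 1406)) = -184/39447 - 306210/(305/1345) = -184/39447 - 306210/((1/1345)*305) = -184/39447 - 306210/61/269 = -184/39447 - 306210*269/61 = -184/39447 - 82370490/61 = -3249268730254/2406267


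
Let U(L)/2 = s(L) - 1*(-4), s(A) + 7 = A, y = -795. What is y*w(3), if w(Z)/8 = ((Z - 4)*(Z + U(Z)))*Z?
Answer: 57240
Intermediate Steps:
s(A) = -7 + A
U(L) = -6 + 2*L (U(L) = 2*((-7 + L) - 1*(-4)) = 2*((-7 + L) + 4) = 2*(-3 + L) = -6 + 2*L)
w(Z) = 8*Z*(-6 + 3*Z)*(-4 + Z) (w(Z) = 8*(((Z - 4)*(Z + (-6 + 2*Z)))*Z) = 8*(((-4 + Z)*(-6 + 3*Z))*Z) = 8*(((-6 + 3*Z)*(-4 + Z))*Z) = 8*(Z*(-6 + 3*Z)*(-4 + Z)) = 8*Z*(-6 + 3*Z)*(-4 + Z))
y*w(3) = -19080*3*(8 + 3**2 - 6*3) = -19080*3*(8 + 9 - 18) = -19080*3*(-1) = -795*(-72) = 57240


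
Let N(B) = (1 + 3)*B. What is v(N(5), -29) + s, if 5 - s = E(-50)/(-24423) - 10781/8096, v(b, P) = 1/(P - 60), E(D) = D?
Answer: 111189563059/17597846112 ≈ 6.3184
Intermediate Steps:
N(B) = 4*B
v(b, P) = 1/(-60 + P)
s = 1251542603/197728608 (s = 5 - (-50/(-24423) - 10781/8096) = 5 - (-50*(-1/24423) - 10781*1/8096) = 5 - (50/24423 - 10781/8096) = 5 - 1*(-262899563/197728608) = 5 + 262899563/197728608 = 1251542603/197728608 ≈ 6.3296)
v(N(5), -29) + s = 1/(-60 - 29) + 1251542603/197728608 = 1/(-89) + 1251542603/197728608 = -1/89 + 1251542603/197728608 = 111189563059/17597846112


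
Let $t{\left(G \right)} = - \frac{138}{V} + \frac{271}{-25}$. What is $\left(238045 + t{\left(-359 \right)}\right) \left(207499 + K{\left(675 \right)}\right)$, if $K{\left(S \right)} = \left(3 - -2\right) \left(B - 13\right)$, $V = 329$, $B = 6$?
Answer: $\frac{406178727779424}{8225} \approx 4.9383 \cdot 10^{10}$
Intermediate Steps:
$K{\left(S \right)} = -35$ ($K{\left(S \right)} = \left(3 - -2\right) \left(6 - 13\right) = \left(3 + 2\right) \left(-7\right) = 5 \left(-7\right) = -35$)
$t{\left(G \right)} = - \frac{92609}{8225}$ ($t{\left(G \right)} = - \frac{138}{329} + \frac{271}{-25} = \left(-138\right) \frac{1}{329} + 271 \left(- \frac{1}{25}\right) = - \frac{138}{329} - \frac{271}{25} = - \frac{92609}{8225}$)
$\left(238045 + t{\left(-359 \right)}\right) \left(207499 + K{\left(675 \right)}\right) = \left(238045 - \frac{92609}{8225}\right) \left(207499 - 35\right) = \frac{1957827516}{8225} \cdot 207464 = \frac{406178727779424}{8225}$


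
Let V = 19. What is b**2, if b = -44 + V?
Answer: 625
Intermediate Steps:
b = -25 (b = -44 + 19 = -25)
b**2 = (-25)**2 = 625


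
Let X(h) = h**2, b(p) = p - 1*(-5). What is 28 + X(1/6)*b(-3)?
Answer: 505/18 ≈ 28.056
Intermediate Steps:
b(p) = 5 + p (b(p) = p + 5 = 5 + p)
28 + X(1/6)*b(-3) = 28 + (1/6)**2*(5 - 3) = 28 + (1/6)**2*2 = 28 + (1/36)*2 = 28 + 1/18 = 505/18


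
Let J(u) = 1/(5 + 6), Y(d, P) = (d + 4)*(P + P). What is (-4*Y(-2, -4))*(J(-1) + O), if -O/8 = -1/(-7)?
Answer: -5184/77 ≈ -67.325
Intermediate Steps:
Y(d, P) = 2*P*(4 + d) (Y(d, P) = (4 + d)*(2*P) = 2*P*(4 + d))
J(u) = 1/11
O = -8/7 (O = -(-8)/(-7) = -(-8)*(-1)/7 = -8*⅐ = -8/7 ≈ -1.1429)
(-4*Y(-2, -4))*(J(-1) + O) = (-8*(-4)*(4 - 2))*(1/11 - 8/7) = -8*(-4)*2*(-81/77) = -4*(-16)*(-81/77) = 64*(-81/77) = -5184/77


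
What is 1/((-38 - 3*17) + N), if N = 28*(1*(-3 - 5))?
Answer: -1/313 ≈ -0.0031949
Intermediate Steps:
N = -224 (N = 28*(1*(-8)) = 28*(-8) = -224)
1/((-38 - 3*17) + N) = 1/((-38 - 3*17) - 224) = 1/((-38 - 51) - 224) = 1/(-89 - 224) = 1/(-313) = -1/313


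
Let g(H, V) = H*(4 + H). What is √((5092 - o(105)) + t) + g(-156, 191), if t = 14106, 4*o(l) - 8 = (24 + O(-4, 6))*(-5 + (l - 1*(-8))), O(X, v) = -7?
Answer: 23712 + √18737 ≈ 23849.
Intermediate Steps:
o(l) = 59/4 + 17*l/4 (o(l) = 2 + ((24 - 7)*(-5 + (l - 1*(-8))))/4 = 2 + (17*(-5 + (l + 8)))/4 = 2 + (17*(-5 + (8 + l)))/4 = 2 + (17*(3 + l))/4 = 2 + (51 + 17*l)/4 = 2 + (51/4 + 17*l/4) = 59/4 + 17*l/4)
√((5092 - o(105)) + t) + g(-156, 191) = √((5092 - (59/4 + (17/4)*105)) + 14106) - 156*(4 - 156) = √((5092 - (59/4 + 1785/4)) + 14106) - 156*(-152) = √((5092 - 1*461) + 14106) + 23712 = √((5092 - 461) + 14106) + 23712 = √(4631 + 14106) + 23712 = √18737 + 23712 = 23712 + √18737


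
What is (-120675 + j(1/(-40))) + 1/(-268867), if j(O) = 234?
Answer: -32382610348/268867 ≈ -1.2044e+5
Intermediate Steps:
(-120675 + j(1/(-40))) + 1/(-268867) = (-120675 + 234) + 1/(-268867) = -120441 - 1/268867 = -32382610348/268867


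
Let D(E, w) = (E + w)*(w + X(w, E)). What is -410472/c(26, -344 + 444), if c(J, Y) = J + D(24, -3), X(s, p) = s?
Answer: 102618/25 ≈ 4104.7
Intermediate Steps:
D(E, w) = 2*w*(E + w) (D(E, w) = (E + w)*(w + w) = (E + w)*(2*w) = 2*w*(E + w))
c(J, Y) = -126 + J (c(J, Y) = J + 2*(-3)*(24 - 3) = J + 2*(-3)*21 = J - 126 = -126 + J)
-410472/c(26, -344 + 444) = -410472/(-126 + 26) = -410472/(-100) = -410472*(-1/100) = 102618/25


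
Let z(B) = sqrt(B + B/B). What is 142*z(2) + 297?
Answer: 297 + 142*sqrt(3) ≈ 542.95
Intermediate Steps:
z(B) = sqrt(1 + B) (z(B) = sqrt(B + 1) = sqrt(1 + B))
142*z(2) + 297 = 142*sqrt(1 + 2) + 297 = 142*sqrt(3) + 297 = 297 + 142*sqrt(3)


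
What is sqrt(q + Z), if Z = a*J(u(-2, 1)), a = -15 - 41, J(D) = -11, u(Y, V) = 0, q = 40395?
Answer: sqrt(41011) ≈ 202.51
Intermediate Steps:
a = -56
Z = 616 (Z = -56*(-11) = 616)
sqrt(q + Z) = sqrt(40395 + 616) = sqrt(41011)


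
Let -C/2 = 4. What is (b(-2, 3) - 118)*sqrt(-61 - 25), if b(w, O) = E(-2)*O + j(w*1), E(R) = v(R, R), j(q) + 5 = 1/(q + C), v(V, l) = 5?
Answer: -1081*I*sqrt(86)/10 ≈ -1002.5*I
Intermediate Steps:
C = -8 (C = -2*4 = -8)
j(q) = -5 + 1/(-8 + q) (j(q) = -5 + 1/(q - 8) = -5 + 1/(-8 + q))
E(R) = 5
b(w, O) = 5*O + (41 - 5*w)/(-8 + w) (b(w, O) = 5*O + (41 - 5*w)/(-8 + w*1) = 5*O + (41 - 5*w)/(-8 + w))
(b(-2, 3) - 118)*sqrt(-61 - 25) = ((41 - 5*(-2) + 5*3*(-8 - 2))/(-8 - 2) - 118)*sqrt(-61 - 25) = ((41 + 10 + 5*3*(-10))/(-10) - 118)*sqrt(-86) = (-(41 + 10 - 150)/10 - 118)*(I*sqrt(86)) = (-1/10*(-99) - 118)*(I*sqrt(86)) = (99/10 - 118)*(I*sqrt(86)) = -1081*I*sqrt(86)/10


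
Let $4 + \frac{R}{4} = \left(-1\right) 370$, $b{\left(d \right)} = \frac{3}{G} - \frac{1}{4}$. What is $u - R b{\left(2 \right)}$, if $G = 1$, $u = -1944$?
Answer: $2170$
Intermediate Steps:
$b{\left(d \right)} = \frac{11}{4}$ ($b{\left(d \right)} = \frac{3}{1} - \frac{1}{4} = 3 \cdot 1 - \frac{1}{4} = 3 - \frac{1}{4} = \frac{11}{4}$)
$R = -1496$ ($R = -16 + 4 \left(\left(-1\right) 370\right) = -16 + 4 \left(-370\right) = -16 - 1480 = -1496$)
$u - R b{\left(2 \right)} = -1944 - \left(-1496\right) \frac{11}{4} = -1944 - -4114 = -1944 + 4114 = 2170$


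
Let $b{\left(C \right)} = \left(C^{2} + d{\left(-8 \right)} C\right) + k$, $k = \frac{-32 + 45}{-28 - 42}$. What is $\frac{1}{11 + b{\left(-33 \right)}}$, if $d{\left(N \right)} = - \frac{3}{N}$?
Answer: $\frac{280}{304483} \approx 0.00091959$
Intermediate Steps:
$k = - \frac{13}{70}$ ($k = \frac{13}{-70} = 13 \left(- \frac{1}{70}\right) = - \frac{13}{70} \approx -0.18571$)
$b{\left(C \right)} = - \frac{13}{70} + C^{2} + \frac{3 C}{8}$ ($b{\left(C \right)} = \left(C^{2} + - \frac{3}{-8} C\right) - \frac{13}{70} = \left(C^{2} + \left(-3\right) \left(- \frac{1}{8}\right) C\right) - \frac{13}{70} = \left(C^{2} + \frac{3 C}{8}\right) - \frac{13}{70} = - \frac{13}{70} + C^{2} + \frac{3 C}{8}$)
$\frac{1}{11 + b{\left(-33 \right)}} = \frac{1}{11 + \left(- \frac{13}{70} + \left(-33\right)^{2} + \frac{3}{8} \left(-33\right)\right)} = \frac{1}{11 - - \frac{301403}{280}} = \frac{1}{11 + \frac{301403}{280}} = \frac{1}{\frac{304483}{280}} = \frac{280}{304483}$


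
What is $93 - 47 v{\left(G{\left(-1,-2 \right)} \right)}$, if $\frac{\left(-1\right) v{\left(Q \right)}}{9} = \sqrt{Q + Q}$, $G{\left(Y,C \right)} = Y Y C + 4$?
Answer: $939$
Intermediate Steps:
$G{\left(Y,C \right)} = 4 + C Y^{2}$ ($G{\left(Y,C \right)} = Y^{2} C + 4 = C Y^{2} + 4 = 4 + C Y^{2}$)
$v{\left(Q \right)} = - 9 \sqrt{2} \sqrt{Q}$ ($v{\left(Q \right)} = - 9 \sqrt{Q + Q} = - 9 \sqrt{2 Q} = - 9 \sqrt{2} \sqrt{Q}$)
$93 - 47 v{\left(G{\left(-1,-2 \right)} \right)} = 93 - 47 \left(- 9 \sqrt{2} \sqrt{4 - 2 \left(-1\right)^{2}}\right) = 93 - 47 \left(- 9 \sqrt{2} \sqrt{4 - 2}\right) = 93 - 47 \left(- 9 \sqrt{2} \sqrt{2}\right) = 93 - -846 = 93 + 846 = 939$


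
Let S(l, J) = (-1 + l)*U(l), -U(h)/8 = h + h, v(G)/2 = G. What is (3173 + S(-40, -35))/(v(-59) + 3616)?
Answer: -699/106 ≈ -6.5943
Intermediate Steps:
v(G) = 2*G
U(h) = -16*h (U(h) = -8*(h + h) = -16*h)
S(l, J) = -16*l*(-1 + l) (S(l, J) = (-1 + l)*(-16*l) = -16*l*(-1 + l))
(3173 + S(-40, -35))/(v(-59) + 3616) = (3173 + 16*(-40)*(1 - 1*(-40)))/(2*(-59) + 3616) = (3173 + 16*(-40)*(1 + 40))/(-118 + 3616) = (3173 + 16*(-40)*41)/3498 = (3173 - 26240)*(1/3498) = -23067*1/3498 = -699/106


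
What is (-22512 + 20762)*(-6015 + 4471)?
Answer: 2702000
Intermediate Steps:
(-22512 + 20762)*(-6015 + 4471) = -1750*(-1544) = 2702000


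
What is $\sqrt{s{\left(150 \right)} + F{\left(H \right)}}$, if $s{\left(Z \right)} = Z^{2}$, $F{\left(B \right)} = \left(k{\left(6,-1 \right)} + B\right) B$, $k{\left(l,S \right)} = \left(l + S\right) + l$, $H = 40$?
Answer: $2 \sqrt{6135} \approx 156.65$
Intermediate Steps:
$k{\left(l,S \right)} = S + 2 l$ ($k{\left(l,S \right)} = \left(S + l\right) + l = S + 2 l$)
$F{\left(B \right)} = B \left(11 + B\right)$ ($F{\left(B \right)} = \left(\left(-1 + 2 \cdot 6\right) + B\right) B = \left(\left(-1 + 12\right) + B\right) B = \left(11 + B\right) B = B \left(11 + B\right)$)
$\sqrt{s{\left(150 \right)} + F{\left(H \right)}} = \sqrt{150^{2} + 40 \left(11 + 40\right)} = \sqrt{22500 + 40 \cdot 51} = \sqrt{22500 + 2040} = \sqrt{24540} = 2 \sqrt{6135}$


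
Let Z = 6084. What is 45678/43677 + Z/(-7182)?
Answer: 5576/28063 ≈ 0.19870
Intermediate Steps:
45678/43677 + Z/(-7182) = 45678/43677 + 6084/(-7182) = 45678*(1/43677) + 6084*(-1/7182) = 662/633 - 338/399 = 5576/28063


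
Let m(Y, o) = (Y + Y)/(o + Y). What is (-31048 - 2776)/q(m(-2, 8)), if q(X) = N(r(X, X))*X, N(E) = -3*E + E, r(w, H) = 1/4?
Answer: -101472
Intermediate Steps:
r(w, H) = ¼
m(Y, o) = 2*Y/(Y + o) (m(Y, o) = (2*Y)/(Y + o) = 2*Y/(Y + o))
N(E) = -2*E
q(X) = -X/2 (q(X) = (-2*¼)*X = -X/2)
(-31048 - 2776)/q(m(-2, 8)) = (-31048 - 2776)/((-(-2)/(-2 + 8))) = -33824/((-(-2)/6)) = -33824/((-½*(-⅔))) = -33824/⅓ = -33824*3 = -101472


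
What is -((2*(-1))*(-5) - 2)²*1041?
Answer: -66624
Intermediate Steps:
-((2*(-1))*(-5) - 2)²*1041 = -(-2*(-5) - 2)²*1041 = -(10 - 2)²*1041 = -8²*1041 = -64*1041 = -1*66624 = -66624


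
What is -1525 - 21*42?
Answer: -2407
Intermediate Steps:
-1525 - 21*42 = -1525 - 882 = -2407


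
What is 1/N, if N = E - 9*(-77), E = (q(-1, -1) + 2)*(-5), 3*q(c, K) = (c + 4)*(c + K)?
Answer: 1/693 ≈ 0.0014430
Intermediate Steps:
q(c, K) = (4 + c)*(K + c)/3 (q(c, K) = ((c + 4)*(c + K))/3 = ((4 + c)*(K + c))/3 = (4 + c)*(K + c)/3)
E = 0 (E = (((⅓)*(-1)² + (4/3)*(-1) + (4/3)*(-1) + (⅓)*(-1)*(-1)) + 2)*(-5) = (((⅓)*1 - 4/3 - 4/3 + ⅓) + 2)*(-5) = ((⅓ - 4/3 - 4/3 + ⅓) + 2)*(-5) = (-2 + 2)*(-5) = 0*(-5) = 0)
N = 693 (N = 0 - 9*(-77) = 0 + 693 = 693)
1/N = 1/693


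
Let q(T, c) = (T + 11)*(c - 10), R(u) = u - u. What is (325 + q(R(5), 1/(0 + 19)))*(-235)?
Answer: -962560/19 ≈ -50661.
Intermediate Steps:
R(u) = 0
q(T, c) = (-10 + c)*(11 + T) (q(T, c) = (11 + T)*(-10 + c) = (-10 + c)*(11 + T))
(325 + q(R(5), 1/(0 + 19)))*(-235) = (325 + (-110 - 10*0 + 11/(0 + 19) + 0/(0 + 19)))*(-235) = (325 + (-110 + 0 + 11/19 + 0/19))*(-235) = (325 + (-110 + 0 + 11*(1/19) + 0*(1/19)))*(-235) = (325 + (-110 + 0 + 11/19 + 0))*(-235) = (325 - 2079/19)*(-235) = (4096/19)*(-235) = -962560/19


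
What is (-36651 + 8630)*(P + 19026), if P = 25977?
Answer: -1261029063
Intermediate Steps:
(-36651 + 8630)*(P + 19026) = (-36651 + 8630)*(25977 + 19026) = -28021*45003 = -1261029063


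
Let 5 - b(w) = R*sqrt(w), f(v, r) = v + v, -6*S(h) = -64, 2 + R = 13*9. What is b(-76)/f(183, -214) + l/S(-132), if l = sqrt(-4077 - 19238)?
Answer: 5/366 - 115*I*sqrt(19)/183 + 3*I*sqrt(23315)/32 ≈ 0.013661 + 11.576*I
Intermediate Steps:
R = 115 (R = -2 + 13*9 = -2 + 117 = 115)
S(h) = 32/3 (S(h) = -1/6*(-64) = 32/3)
f(v, r) = 2*v
l = I*sqrt(23315) (l = sqrt(-23315) = I*sqrt(23315) ≈ 152.69*I)
b(w) = 5 - 115*sqrt(w)
b(-76)/f(183, -214) + l/S(-132) = (5 - 230*I*sqrt(19))/((2*183)) + (I*sqrt(23315))/(32/3) = (5 - 230*I*sqrt(19))/366 + (I*sqrt(23315))*(3/32) = (5 - 230*I*sqrt(19))*(1/366) + 3*I*sqrt(23315)/32 = (5/366 - 115*I*sqrt(19)/183) + 3*I*sqrt(23315)/32 = 5/366 - 115*I*sqrt(19)/183 + 3*I*sqrt(23315)/32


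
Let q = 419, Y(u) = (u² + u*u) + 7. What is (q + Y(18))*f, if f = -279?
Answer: -299646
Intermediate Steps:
Y(u) = 7 + 2*u² (Y(u) = (u² + u²) + 7 = 2*u² + 7 = 7 + 2*u²)
(q + Y(18))*f = (419 + (7 + 2*18²))*(-279) = (419 + (7 + 2*324))*(-279) = (419 + (7 + 648))*(-279) = (419 + 655)*(-279) = 1074*(-279) = -299646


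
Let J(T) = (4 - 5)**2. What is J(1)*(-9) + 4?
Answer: -5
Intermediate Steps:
J(T) = 1 (J(T) = (-1)**2 = 1)
J(1)*(-9) + 4 = 1*(-9) + 4 = -9 + 4 = -5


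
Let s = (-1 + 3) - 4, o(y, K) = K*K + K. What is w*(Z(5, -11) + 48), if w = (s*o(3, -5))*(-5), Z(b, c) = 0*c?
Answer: 9600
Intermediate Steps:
o(y, K) = K + K² (o(y, K) = K² + K = K + K²)
s = -2 (s = 2 - 4 = -2)
Z(b, c) = 0
w = 200 (w = -(-10)*(1 - 5)*(-5) = -(-10)*(-4)*(-5) = -2*20*(-5) = -40*(-5) = 200)
w*(Z(5, -11) + 48) = 200*(0 + 48) = 200*48 = 9600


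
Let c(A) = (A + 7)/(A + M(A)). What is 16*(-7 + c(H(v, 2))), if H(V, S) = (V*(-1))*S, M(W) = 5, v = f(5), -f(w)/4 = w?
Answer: -4288/45 ≈ -95.289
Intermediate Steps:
f(w) = -4*w
v = -20 (v = -4*5 = -20)
H(V, S) = -S*V (H(V, S) = (-V)*S = -S*V)
c(A) = (7 + A)/(5 + A) (c(A) = (A + 7)/(A + 5) = (7 + A)/(5 + A))
16*(-7 + c(H(v, 2))) = 16*(-7 + (7 - 1*2*(-20))/(5 - 1*2*(-20))) = 16*(-7 + (7 + 40)/(5 + 40)) = 16*(-7 + 47/45) = 16*(-268/45) = -4288/45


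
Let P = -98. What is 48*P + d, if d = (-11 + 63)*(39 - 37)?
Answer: -4600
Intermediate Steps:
d = 104 (d = 52*2 = 104)
48*P + d = 48*(-98) + 104 = -4704 + 104 = -4600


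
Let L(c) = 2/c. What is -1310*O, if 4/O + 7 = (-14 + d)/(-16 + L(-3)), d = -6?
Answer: 26200/29 ≈ 903.45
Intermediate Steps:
O = -20/29 (O = 4/(-7 + (-14 - 6)/(-16 + 2/(-3))) = 4/(-7 - 20/(-16 + 2*(-⅓))) = 4/(-7 - 20/(-16 - ⅔)) = 4/(-7 - 20/(-50/3)) = 4/(-7 - 20*(-3/50)) = 4/(-7 + 6/5) = 4/(-29/5) = 4*(-5/29) = -20/29 ≈ -0.68966)
-1310*O = -1310*(-20/29) = 26200/29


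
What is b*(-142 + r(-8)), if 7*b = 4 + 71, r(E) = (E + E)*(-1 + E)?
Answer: 150/7 ≈ 21.429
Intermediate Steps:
r(E) = 2*E*(-1 + E) (r(E) = (2*E)*(-1 + E) = 2*E*(-1 + E))
b = 75/7 (b = (4 + 71)/7 = (⅐)*75 = 75/7 ≈ 10.714)
b*(-142 + r(-8)) = 75*(-142 + 2*(-8)*(-1 - 8))/7 = 75*(-142 + 2*(-8)*(-9))/7 = 75*(-142 + 144)/7 = (75/7)*2 = 150/7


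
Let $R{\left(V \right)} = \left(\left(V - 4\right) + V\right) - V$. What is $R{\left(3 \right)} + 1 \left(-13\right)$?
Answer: $-14$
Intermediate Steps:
$R{\left(V \right)} = -4 + V$ ($R{\left(V \right)} = \left(\left(-4 + V\right) + V\right) - V = \left(-4 + 2 V\right) - V = -4 + V$)
$R{\left(3 \right)} + 1 \left(-13\right) = \left(-4 + 3\right) + 1 \left(-13\right) = -1 - 13 = -14$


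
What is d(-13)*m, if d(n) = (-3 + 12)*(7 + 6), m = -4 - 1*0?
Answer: -468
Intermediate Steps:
m = -4 (m = -4 + 0 = -4)
d(n) = 117 (d(n) = 9*13 = 117)
d(-13)*m = 117*(-4) = -468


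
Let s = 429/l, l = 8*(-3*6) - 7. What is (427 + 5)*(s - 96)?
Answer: -6447600/151 ≈ -42699.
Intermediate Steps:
l = -151 (l = 8*(-18) - 7 = -144 - 7 = -151)
s = -429/151 (s = 429/(-151) = 429*(-1/151) = -429/151 ≈ -2.8411)
(427 + 5)*(s - 96) = (427 + 5)*(-429/151 - 96) = 432*(-14925/151) = -6447600/151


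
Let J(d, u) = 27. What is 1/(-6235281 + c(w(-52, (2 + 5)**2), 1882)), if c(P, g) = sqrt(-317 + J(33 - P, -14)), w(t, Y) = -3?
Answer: -6235281/38878729149251 - I*sqrt(290)/38878729149251 ≈ -1.6038e-7 - 4.3801e-13*I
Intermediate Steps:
c(P, g) = I*sqrt(290) (c(P, g) = sqrt(-317 + 27) = sqrt(-290) = I*sqrt(290))
1/(-6235281 + c(w(-52, (2 + 5)**2), 1882)) = 1/(-6235281 + I*sqrt(290))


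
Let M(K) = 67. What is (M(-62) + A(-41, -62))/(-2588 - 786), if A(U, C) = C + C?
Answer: 57/3374 ≈ 0.016894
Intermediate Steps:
A(U, C) = 2*C
(M(-62) + A(-41, -62))/(-2588 - 786) = (67 + 2*(-62))/(-2588 - 786) = (67 - 124)/(-3374) = -57*(-1/3374) = 57/3374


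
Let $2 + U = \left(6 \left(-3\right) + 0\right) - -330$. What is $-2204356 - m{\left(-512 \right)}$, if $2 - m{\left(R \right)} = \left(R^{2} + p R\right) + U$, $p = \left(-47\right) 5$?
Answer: $-1821584$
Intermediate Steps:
$p = -235$
$U = 310$ ($U = -2 + \left(\left(6 \left(-3\right) + 0\right) - -330\right) = -2 + \left(\left(-18 + 0\right) + 330\right) = -2 + \left(-18 + 330\right) = -2 + 312 = 310$)
$m{\left(R \right)} = -308 - R^{2} + 235 R$ ($m{\left(R \right)} = 2 - \left(\left(R^{2} - 235 R\right) + 310\right) = 2 - \left(310 + R^{2} - 235 R\right) = -308 - R^{2} + 235 R$)
$-2204356 - m{\left(-512 \right)} = -2204356 - \left(-308 - \left(-512\right)^{2} + 235 \left(-512\right)\right) = -2204356 - \left(-308 - 262144 - 120320\right) = -2204356 - -382772 = -2204356 + 382772 = -1821584$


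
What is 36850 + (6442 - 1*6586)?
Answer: 36706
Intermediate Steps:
36850 + (6442 - 1*6586) = 36850 + (6442 - 6586) = 36850 - 144 = 36706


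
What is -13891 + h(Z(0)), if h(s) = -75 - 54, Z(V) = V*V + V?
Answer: -14020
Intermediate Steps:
Z(V) = V + V**2 (Z(V) = V**2 + V = V + V**2)
h(s) = -129
-13891 + h(Z(0)) = -13891 - 129 = -14020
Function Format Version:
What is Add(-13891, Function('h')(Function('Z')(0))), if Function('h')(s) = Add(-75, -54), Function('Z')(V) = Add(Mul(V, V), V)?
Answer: -14020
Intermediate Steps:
Function('Z')(V) = Add(V, Pow(V, 2)) (Function('Z')(V) = Add(Pow(V, 2), V) = Add(V, Pow(V, 2)))
Function('h')(s) = -129
Add(-13891, Function('h')(Function('Z')(0))) = Add(-13891, -129) = -14020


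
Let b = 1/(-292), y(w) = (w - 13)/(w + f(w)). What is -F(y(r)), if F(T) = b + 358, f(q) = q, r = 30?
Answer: -104535/292 ≈ -358.00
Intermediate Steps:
y(w) = (-13 + w)/(2*w) (y(w) = (w - 13)/(w + w) = (-13 + w)/((2*w)) = (-13 + w)*(1/(2*w)) = (-13 + w)/(2*w))
b = -1/292 ≈ -0.0034247
F(T) = 104535/292 (F(T) = -1/292 + 358 = 104535/292)
-F(y(r)) = -1*104535/292 = -104535/292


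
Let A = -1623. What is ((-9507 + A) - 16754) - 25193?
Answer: -53077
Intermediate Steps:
((-9507 + A) - 16754) - 25193 = ((-9507 - 1623) - 16754) - 25193 = (-11130 - 16754) - 25193 = -27884 - 25193 = -53077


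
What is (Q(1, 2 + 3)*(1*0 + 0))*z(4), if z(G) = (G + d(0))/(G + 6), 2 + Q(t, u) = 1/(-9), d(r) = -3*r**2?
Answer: 0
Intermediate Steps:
Q(t, u) = -19/9 (Q(t, u) = -2 + 1/(-9) = -2 - 1/9 = -19/9)
z(G) = G/(6 + G) (z(G) = (G - 3*0**2)/(G + 6) = (G - 3*0)/(6 + G) = (G + 0)/(6 + G) = G/(6 + G))
(Q(1, 2 + 3)*(1*0 + 0))*z(4) = (-19*(1*0 + 0)/9)*(4/(6 + 4)) = (-19*(0 + 0)/9)*(4/10) = (-19/9*0)*(4*(1/10)) = 0*(2/5) = 0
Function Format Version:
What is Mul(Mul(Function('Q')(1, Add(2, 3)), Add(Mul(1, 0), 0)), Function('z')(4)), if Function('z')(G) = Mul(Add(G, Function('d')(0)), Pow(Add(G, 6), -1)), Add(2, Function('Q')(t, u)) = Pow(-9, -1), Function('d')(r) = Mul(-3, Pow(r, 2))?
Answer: 0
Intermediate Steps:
Function('Q')(t, u) = Rational(-19, 9) (Function('Q')(t, u) = Add(-2, Pow(-9, -1)) = Add(-2, Rational(-1, 9)) = Rational(-19, 9))
Function('z')(G) = Mul(G, Pow(Add(6, G), -1)) (Function('z')(G) = Mul(Add(G, Mul(-3, Pow(0, 2))), Pow(Add(G, 6), -1)) = Mul(Add(G, Mul(-3, 0)), Pow(Add(6, G), -1)) = Mul(Add(G, 0), Pow(Add(6, G), -1)) = Mul(G, Pow(Add(6, G), -1)))
Mul(Mul(Function('Q')(1, Add(2, 3)), Add(Mul(1, 0), 0)), Function('z')(4)) = Mul(Mul(Rational(-19, 9), Add(Mul(1, 0), 0)), Mul(4, Pow(Add(6, 4), -1))) = Mul(Mul(Rational(-19, 9), Add(0, 0)), Mul(4, Pow(10, -1))) = Mul(Mul(Rational(-19, 9), 0), Mul(4, Rational(1, 10))) = Mul(0, Rational(2, 5)) = 0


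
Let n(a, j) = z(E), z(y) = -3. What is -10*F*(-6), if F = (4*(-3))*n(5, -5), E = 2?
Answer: 2160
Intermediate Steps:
n(a, j) = -3
F = 36 (F = (4*(-3))*(-3) = -12*(-3) = 36)
-10*F*(-6) = -10*36*(-6) = -360*(-6) = 2160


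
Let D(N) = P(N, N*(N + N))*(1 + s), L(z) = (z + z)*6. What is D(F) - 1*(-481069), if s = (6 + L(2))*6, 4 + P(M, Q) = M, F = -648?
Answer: 363057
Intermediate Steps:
L(z) = 12*z (L(z) = (2*z)*6 = 12*z)
P(M, Q) = -4 + M
s = 180 (s = (6 + 12*2)*6 = (6 + 24)*6 = 30*6 = 180)
D(N) = -724 + 181*N (D(N) = (-4 + N)*(1 + 180) = (-4 + N)*181 = -724 + 181*N)
D(F) - 1*(-481069) = (-724 + 181*(-648)) - 1*(-481069) = (-724 - 117288) + 481069 = -118012 + 481069 = 363057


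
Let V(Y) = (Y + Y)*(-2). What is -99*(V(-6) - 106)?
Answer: 8118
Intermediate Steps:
V(Y) = -4*Y (V(Y) = (2*Y)*(-2) = -4*Y)
-99*(V(-6) - 106) = -99*(-4*(-6) - 106) = -99*(24 - 106) = -99*(-82) = 8118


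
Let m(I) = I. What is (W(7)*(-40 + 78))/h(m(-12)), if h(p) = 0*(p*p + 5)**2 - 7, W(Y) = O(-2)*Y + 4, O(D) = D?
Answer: 380/7 ≈ 54.286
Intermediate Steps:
W(Y) = 4 - 2*Y (W(Y) = -2*Y + 4 = 4 - 2*Y)
h(p) = -7 (h(p) = 0*(p**2 + 5)**2 - 7 = 0*(5 + p**2)**2 - 7 = 0 - 7 = -7)
(W(7)*(-40 + 78))/h(m(-12)) = ((4 - 2*7)*(-40 + 78))/(-7) = ((4 - 14)*38)*(-1/7) = -10*38*(-1/7) = -380*(-1/7) = 380/7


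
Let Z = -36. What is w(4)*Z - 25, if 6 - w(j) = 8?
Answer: 47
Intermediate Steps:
w(j) = -2 (w(j) = 6 - 1*8 = 6 - 8 = -2)
w(4)*Z - 25 = -2*(-36) - 25 = 72 - 25 = 47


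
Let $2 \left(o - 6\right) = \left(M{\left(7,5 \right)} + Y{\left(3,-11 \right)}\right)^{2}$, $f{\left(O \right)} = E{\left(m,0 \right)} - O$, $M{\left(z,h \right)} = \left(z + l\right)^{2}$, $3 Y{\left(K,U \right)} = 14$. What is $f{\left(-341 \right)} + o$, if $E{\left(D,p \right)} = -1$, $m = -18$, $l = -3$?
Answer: $\frac{5036}{9} \approx 559.56$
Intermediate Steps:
$Y{\left(K,U \right)} = \frac{14}{3}$ ($Y{\left(K,U \right)} = \frac{1}{3} \cdot 14 = \frac{14}{3}$)
$M{\left(z,h \right)} = \left(-3 + z\right)^{2}$ ($M{\left(z,h \right)} = \left(z - 3\right)^{2} = \left(-3 + z\right)^{2}$)
$f{\left(O \right)} = -1 - O$
$o = \frac{1976}{9}$ ($o = 6 + \frac{\left(\left(-3 + 7\right)^{2} + \frac{14}{3}\right)^{2}}{2} = 6 + \frac{\left(4^{2} + \frac{14}{3}\right)^{2}}{2} = 6 + \frac{\left(16 + \frac{14}{3}\right)^{2}}{2} = 6 + \frac{\left(\frac{62}{3}\right)^{2}}{2} = 6 + \frac{1}{2} \cdot \frac{3844}{9} = 6 + \frac{1922}{9} = \frac{1976}{9} \approx 219.56$)
$f{\left(-341 \right)} + o = \left(-1 - -341\right) + \frac{1976}{9} = \left(-1 + 341\right) + \frac{1976}{9} = 340 + \frac{1976}{9} = \frac{5036}{9}$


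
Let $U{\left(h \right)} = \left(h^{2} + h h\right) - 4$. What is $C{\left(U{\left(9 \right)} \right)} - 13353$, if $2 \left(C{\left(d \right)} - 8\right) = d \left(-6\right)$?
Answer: $-13819$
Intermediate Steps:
$U{\left(h \right)} = -4 + 2 h^{2}$ ($U{\left(h \right)} = \left(h^{2} + h^{2}\right) - 4 = 2 h^{2} - 4 = -4 + 2 h^{2}$)
$C{\left(d \right)} = 8 - 3 d$ ($C{\left(d \right)} = 8 + \frac{d \left(-6\right)}{2} = 8 + \frac{\left(-6\right) d}{2} = 8 - 3 d$)
$C{\left(U{\left(9 \right)} \right)} - 13353 = \left(8 - 3 \left(-4 + 2 \cdot 9^{2}\right)\right) - 13353 = \left(8 - 3 \left(-4 + 2 \cdot 81\right)\right) - 13353 = \left(8 - 3 \left(-4 + 162\right)\right) - 13353 = \left(8 - 474\right) - 13353 = -466 - 13353 = -13819$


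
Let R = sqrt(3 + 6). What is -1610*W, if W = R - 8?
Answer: 8050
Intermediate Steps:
R = 3 (R = sqrt(9) = 3)
W = -5 (W = 3 - 8 = -5)
-1610*W = -1610*(-5) = 8050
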